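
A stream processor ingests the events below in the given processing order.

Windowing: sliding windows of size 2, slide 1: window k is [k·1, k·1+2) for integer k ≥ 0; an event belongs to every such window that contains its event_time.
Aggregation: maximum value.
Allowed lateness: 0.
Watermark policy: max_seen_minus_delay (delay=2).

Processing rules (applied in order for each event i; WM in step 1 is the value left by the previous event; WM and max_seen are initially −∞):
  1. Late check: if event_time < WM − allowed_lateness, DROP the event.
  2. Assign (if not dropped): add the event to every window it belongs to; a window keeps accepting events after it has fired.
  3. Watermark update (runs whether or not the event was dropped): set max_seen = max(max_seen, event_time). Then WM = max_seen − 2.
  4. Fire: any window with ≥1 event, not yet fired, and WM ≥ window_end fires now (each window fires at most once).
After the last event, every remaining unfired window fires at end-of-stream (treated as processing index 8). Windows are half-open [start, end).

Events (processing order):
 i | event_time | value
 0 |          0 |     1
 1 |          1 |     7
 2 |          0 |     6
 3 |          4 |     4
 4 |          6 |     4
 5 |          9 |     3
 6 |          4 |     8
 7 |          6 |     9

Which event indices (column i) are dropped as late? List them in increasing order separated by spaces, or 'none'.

6 7

i=0 t=0 v=1: → [0,2); WM=-2
i=1 t=1 v=7: → [1,3),[0,2); WM=-1
i=2 t=0 v=6: → [0,2); WM=-1
i=3 t=4 v=4: → [4,6),[3,5); WM=2; [0,2) fires=7
i=4 t=6 v=4: → [6,8),[5,7); WM=4; [1,3) fires=7
i=5 t=9 v=3: → [9,11),[8,10); WM=7; [3,5) fires=4 [4,6) fires=4 [5,7) fires=4
i=6 t=4 v=8: DROP (t<7-0); WM=7
i=7 t=6 v=9: DROP (t<7-0); WM=7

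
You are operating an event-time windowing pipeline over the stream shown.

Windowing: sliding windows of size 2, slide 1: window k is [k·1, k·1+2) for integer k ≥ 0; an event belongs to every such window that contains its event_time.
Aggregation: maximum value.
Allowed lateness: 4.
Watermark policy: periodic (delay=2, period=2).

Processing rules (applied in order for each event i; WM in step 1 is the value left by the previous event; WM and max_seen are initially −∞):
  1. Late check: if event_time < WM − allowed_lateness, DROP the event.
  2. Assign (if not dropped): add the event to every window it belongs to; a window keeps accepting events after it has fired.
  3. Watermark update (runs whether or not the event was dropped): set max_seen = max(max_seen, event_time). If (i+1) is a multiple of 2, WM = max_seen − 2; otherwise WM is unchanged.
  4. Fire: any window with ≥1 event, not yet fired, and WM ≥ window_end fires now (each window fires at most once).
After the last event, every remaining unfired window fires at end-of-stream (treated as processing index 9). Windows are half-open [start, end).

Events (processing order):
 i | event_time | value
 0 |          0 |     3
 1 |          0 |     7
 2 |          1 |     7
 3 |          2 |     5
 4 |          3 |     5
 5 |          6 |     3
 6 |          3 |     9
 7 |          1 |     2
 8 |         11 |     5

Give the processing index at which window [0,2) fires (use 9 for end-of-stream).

5

i=0 t=0 v=3: → [0,2); WM=−∞
i=1 t=0 v=7: → [0,2); WM=-2
i=2 t=1 v=7: → [1,3),[0,2); WM=-2
i=3 t=2 v=5: → [2,4),[1,3); WM=0
i=4 t=3 v=5: → [3,5),[2,4); WM=0
i=5 t=6 v=3: → [6,8),[5,7); WM=4; [0,2) fires=7 [1,3) fires=7 [2,4) fires=5
i=6 t=3 v=9: → [3,5),[2,4); WM=4
i=7 t=1 v=2: → [1,3),[0,2); WM=4
i=8 t=11 v=5: → [11,13),[10,12); WM=4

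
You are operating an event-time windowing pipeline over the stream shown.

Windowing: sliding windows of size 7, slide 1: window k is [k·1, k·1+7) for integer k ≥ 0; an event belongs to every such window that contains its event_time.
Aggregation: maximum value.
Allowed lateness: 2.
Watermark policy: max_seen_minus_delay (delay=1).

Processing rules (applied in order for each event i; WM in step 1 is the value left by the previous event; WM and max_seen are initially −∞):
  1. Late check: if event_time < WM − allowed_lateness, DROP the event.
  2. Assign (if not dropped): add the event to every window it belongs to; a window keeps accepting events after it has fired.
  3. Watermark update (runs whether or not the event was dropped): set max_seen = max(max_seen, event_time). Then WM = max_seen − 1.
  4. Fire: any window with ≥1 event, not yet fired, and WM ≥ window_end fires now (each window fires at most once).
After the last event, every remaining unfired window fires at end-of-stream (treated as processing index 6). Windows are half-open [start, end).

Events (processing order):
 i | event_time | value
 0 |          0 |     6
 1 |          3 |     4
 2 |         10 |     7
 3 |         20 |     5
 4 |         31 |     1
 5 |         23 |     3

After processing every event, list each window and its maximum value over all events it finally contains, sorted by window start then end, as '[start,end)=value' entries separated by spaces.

i=0 t=0 v=6: → [0,7); WM=-1
i=1 t=3 v=4: → [3,10),[2,9),[1,8),[0,7); WM=2
i=2 t=10 v=7: → [10,17),[9,16),[8,15),[7,14),[6,13),[5,12),[4,11); WM=9; [0,7) fires=6 [1,8) fires=4 [2,9) fires=4
i=3 t=20 v=5: → [20,27),[19,26),[18,25),[17,24),[16,23),[15,22),[14,21); WM=19; [3,10) fires=4 [4,11) fires=7 [5,12) fires=7 [6,13) fires=7 [7,14) fires=7 [8,15) fires=7 [9,16) fires=7 [10,17) fires=7
i=4 t=31 v=1: → [31,38),[30,37),[29,36),[28,35),[27,34),[26,33),[25,32); WM=30; [14,21) fires=5 [15,22) fires=5 [16,23) fires=5 [17,24) fires=5 [18,25) fires=5 [19,26) fires=5 [20,27) fires=5
i=5 t=23 v=3: DROP (t<30-2); WM=30

[0,7)=6 [1,8)=4 [2,9)=4 [3,10)=4 [4,11)=7 [5,12)=7 [6,13)=7 [7,14)=7 [8,15)=7 [9,16)=7 [10,17)=7 [14,21)=5 [15,22)=5 [16,23)=5 [17,24)=5 [18,25)=5 [19,26)=5 [20,27)=5 [25,32)=1 [26,33)=1 [27,34)=1 [28,35)=1 [29,36)=1 [30,37)=1 [31,38)=1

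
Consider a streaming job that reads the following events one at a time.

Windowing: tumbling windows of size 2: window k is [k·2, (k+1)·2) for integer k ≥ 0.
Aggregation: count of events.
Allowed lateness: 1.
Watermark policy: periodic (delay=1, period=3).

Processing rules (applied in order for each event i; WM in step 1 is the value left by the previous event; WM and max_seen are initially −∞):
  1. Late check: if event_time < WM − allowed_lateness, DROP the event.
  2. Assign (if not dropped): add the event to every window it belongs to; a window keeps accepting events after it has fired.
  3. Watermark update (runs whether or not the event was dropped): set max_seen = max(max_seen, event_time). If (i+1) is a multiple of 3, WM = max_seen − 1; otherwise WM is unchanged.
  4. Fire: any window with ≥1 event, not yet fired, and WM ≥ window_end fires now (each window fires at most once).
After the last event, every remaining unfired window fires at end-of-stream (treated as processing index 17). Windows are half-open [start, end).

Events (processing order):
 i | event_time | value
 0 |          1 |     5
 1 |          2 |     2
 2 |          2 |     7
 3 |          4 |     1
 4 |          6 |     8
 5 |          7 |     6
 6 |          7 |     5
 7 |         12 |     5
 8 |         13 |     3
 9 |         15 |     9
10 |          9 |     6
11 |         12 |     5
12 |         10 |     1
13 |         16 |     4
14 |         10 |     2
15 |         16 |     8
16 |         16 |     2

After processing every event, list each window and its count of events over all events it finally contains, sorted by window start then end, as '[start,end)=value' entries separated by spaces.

[0,2)=1 [2,4)=2 [4,6)=1 [6,8)=3 [12,14)=3 [14,16)=1 [16,18)=3

i=0 t=1 v=5: → [0,2); WM=−∞
i=1 t=2 v=2: → [2,4); WM=−∞
i=2 t=2 v=7: → [2,4); WM=1
i=3 t=4 v=1: → [4,6); WM=1
i=4 t=6 v=8: → [6,8); WM=1
i=5 t=7 v=6: → [6,8); WM=6; [0,2) fires=1 [2,4) fires=2 [4,6) fires=1
i=6 t=7 v=5: → [6,8); WM=6
i=7 t=12 v=5: → [12,14); WM=6
i=8 t=13 v=3: → [12,14); WM=12; [6,8) fires=3
i=9 t=15 v=9: → [14,16); WM=12
i=10 t=9 v=6: DROP (t<12-1); WM=12
i=11 t=12 v=5: → [12,14); WM=14; [12,14) fires=3
i=12 t=10 v=1: DROP (t<14-1); WM=14
i=13 t=16 v=4: → [16,18); WM=14
i=14 t=10 v=2: DROP (t<14-1); WM=15
i=15 t=16 v=8: → [16,18); WM=15
i=16 t=16 v=2: → [16,18); WM=15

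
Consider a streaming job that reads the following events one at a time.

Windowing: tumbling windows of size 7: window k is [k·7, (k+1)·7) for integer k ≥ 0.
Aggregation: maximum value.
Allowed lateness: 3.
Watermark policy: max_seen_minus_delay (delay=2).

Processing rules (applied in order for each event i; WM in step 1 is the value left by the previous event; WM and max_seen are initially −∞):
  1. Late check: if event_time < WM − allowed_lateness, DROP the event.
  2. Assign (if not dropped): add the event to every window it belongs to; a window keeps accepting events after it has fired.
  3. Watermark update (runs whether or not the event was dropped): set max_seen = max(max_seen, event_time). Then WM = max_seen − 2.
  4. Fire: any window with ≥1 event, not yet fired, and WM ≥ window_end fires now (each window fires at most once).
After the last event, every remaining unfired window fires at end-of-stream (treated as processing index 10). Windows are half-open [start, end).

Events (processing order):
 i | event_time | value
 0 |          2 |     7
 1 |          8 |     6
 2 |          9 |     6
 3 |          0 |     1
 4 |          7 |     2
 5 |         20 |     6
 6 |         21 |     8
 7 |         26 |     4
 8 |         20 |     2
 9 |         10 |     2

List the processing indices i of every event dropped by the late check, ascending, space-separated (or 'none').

3 8 9

i=0 t=2 v=7: → [0,7); WM=0
i=1 t=8 v=6: → [7,14); WM=6
i=2 t=9 v=6: → [7,14); WM=7; [0,7) fires=7
i=3 t=0 v=1: DROP (t<7-3); WM=7
i=4 t=7 v=2: → [7,14); WM=7
i=5 t=20 v=6: → [14,21); WM=18; [7,14) fires=6
i=6 t=21 v=8: → [21,28); WM=19
i=7 t=26 v=4: → [21,28); WM=24; [14,21) fires=6
i=8 t=20 v=2: DROP (t<24-3); WM=24
i=9 t=10 v=2: DROP (t<24-3); WM=24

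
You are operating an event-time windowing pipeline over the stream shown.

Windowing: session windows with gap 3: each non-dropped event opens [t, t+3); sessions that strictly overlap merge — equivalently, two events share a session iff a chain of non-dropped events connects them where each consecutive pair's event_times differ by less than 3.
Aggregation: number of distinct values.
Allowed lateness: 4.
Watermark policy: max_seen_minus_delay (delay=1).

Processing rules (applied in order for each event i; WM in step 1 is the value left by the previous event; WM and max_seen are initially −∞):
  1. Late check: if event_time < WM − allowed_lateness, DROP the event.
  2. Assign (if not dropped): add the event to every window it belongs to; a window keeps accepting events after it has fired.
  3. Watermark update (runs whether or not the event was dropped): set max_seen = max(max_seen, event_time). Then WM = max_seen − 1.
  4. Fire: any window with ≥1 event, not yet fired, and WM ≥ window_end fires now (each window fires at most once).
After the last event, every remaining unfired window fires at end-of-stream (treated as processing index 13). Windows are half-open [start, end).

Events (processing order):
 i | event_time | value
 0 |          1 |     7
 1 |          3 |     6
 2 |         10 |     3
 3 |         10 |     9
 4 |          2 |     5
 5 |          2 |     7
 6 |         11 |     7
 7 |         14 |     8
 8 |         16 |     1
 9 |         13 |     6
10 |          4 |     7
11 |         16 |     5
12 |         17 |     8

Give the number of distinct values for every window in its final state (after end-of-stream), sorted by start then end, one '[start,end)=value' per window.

i=0 t=1 v=7: → [1,4); WM=0
i=1 t=3 v=6: → [1,6); WM=2
i=2 t=10 v=3: → [10,13); WM=9
i=3 t=10 v=9: → [10,13); WM=9
i=4 t=2 v=5: DROP (t<9-4); WM=9
i=5 t=2 v=7: DROP (t<9-4); WM=9
i=6 t=11 v=7: → [10,14); WM=10
i=7 t=14 v=8: → [14,17); WM=13
i=8 t=16 v=1: → [14,19); WM=15
i=9 t=13 v=6: → [10,19); WM=15
i=10 t=4 v=7: DROP (t<15-4); WM=15
i=11 t=16 v=5: → [10,19); WM=15
i=12 t=17 v=8: → [10,20); WM=16

[1,6)=2 [10,20)=7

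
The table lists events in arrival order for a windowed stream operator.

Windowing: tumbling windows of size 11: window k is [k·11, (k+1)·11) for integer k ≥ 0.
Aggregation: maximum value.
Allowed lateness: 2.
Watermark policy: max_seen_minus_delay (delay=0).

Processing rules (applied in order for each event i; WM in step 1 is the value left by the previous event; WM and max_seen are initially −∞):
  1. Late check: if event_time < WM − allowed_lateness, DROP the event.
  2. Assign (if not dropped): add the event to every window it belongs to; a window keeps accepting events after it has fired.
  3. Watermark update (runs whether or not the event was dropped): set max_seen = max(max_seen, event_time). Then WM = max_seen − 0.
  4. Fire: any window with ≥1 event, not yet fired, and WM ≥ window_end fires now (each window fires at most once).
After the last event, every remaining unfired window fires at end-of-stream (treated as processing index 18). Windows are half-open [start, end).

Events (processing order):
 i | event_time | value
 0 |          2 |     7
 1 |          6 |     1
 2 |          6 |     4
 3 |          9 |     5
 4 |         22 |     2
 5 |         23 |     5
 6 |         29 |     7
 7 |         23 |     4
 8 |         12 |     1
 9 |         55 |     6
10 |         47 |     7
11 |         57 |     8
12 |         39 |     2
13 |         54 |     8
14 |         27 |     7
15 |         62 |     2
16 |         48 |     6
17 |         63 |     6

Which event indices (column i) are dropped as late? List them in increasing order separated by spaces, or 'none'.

7 8 10 12 13 14 16

i=0 t=2 v=7: → [0,11); WM=2
i=1 t=6 v=1: → [0,11); WM=6
i=2 t=6 v=4: → [0,11); WM=6
i=3 t=9 v=5: → [0,11); WM=9
i=4 t=22 v=2: → [22,33); WM=22; [0,11) fires=7
i=5 t=23 v=5: → [22,33); WM=23
i=6 t=29 v=7: → [22,33); WM=29
i=7 t=23 v=4: DROP (t<29-2); WM=29
i=8 t=12 v=1: DROP (t<29-2); WM=29
i=9 t=55 v=6: → [55,66); WM=55; [22,33) fires=7
i=10 t=47 v=7: DROP (t<55-2); WM=55
i=11 t=57 v=8: → [55,66); WM=57
i=12 t=39 v=2: DROP (t<57-2); WM=57
i=13 t=54 v=8: DROP (t<57-2); WM=57
i=14 t=27 v=7: DROP (t<57-2); WM=57
i=15 t=62 v=2: → [55,66); WM=62
i=16 t=48 v=6: DROP (t<62-2); WM=62
i=17 t=63 v=6: → [55,66); WM=63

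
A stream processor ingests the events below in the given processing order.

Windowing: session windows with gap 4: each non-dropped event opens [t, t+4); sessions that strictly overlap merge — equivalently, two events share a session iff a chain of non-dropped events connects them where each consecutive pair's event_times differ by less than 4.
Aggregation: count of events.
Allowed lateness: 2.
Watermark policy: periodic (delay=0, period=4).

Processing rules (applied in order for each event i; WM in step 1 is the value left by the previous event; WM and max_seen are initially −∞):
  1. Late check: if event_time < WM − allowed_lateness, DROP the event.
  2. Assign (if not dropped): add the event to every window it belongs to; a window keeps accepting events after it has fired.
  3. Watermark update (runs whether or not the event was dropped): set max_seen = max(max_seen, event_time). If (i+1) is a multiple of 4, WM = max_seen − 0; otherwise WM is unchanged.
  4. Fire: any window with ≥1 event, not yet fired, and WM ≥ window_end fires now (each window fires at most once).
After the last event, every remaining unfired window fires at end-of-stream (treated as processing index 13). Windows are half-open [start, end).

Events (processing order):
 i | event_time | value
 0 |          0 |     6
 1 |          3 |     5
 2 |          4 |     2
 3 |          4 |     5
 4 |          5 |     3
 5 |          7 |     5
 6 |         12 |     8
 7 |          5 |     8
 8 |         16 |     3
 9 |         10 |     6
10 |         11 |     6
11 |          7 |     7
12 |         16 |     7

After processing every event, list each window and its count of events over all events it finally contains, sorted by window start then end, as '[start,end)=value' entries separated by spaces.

[0,16)=10 [16,20)=2

i=0 t=0 v=6: → [0,4); WM=−∞
i=1 t=3 v=5: → [0,7); WM=−∞
i=2 t=4 v=2: → [0,8); WM=−∞
i=3 t=4 v=5: → [0,8); WM=4
i=4 t=5 v=3: → [0,9); WM=4
i=5 t=7 v=5: → [0,11); WM=4
i=6 t=12 v=8: → [12,16); WM=4
i=7 t=5 v=8: → [0,11); WM=12
i=8 t=16 v=3: → [16,20); WM=12
i=9 t=10 v=6: → [0,16); WM=12
i=10 t=11 v=6: → [0,16); WM=12
i=11 t=7 v=7: DROP (t<12-2); WM=16
i=12 t=16 v=7: → [16,20); WM=16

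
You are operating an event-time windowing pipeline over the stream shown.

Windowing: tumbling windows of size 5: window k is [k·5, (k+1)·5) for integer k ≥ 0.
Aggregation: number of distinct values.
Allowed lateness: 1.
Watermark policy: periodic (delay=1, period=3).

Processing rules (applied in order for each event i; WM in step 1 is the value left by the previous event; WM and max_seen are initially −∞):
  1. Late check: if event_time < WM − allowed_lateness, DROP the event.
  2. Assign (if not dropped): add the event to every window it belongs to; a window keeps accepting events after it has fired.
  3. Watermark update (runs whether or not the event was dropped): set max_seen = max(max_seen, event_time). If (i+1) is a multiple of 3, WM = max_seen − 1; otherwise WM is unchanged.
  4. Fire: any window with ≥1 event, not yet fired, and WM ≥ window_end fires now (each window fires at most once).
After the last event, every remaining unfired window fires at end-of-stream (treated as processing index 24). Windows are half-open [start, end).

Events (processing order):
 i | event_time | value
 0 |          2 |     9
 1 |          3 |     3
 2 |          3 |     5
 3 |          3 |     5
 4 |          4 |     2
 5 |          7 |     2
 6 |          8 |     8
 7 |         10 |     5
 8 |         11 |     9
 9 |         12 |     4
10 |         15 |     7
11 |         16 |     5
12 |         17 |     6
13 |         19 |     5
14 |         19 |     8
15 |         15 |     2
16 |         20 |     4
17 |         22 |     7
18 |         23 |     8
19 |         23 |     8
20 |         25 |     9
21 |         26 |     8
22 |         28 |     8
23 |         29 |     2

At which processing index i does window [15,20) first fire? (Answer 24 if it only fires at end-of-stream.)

i=0 t=2 v=9: → [0,5); WM=−∞
i=1 t=3 v=3: → [0,5); WM=−∞
i=2 t=3 v=5: → [0,5); WM=2
i=3 t=3 v=5: → [0,5); WM=2
i=4 t=4 v=2: → [0,5); WM=2
i=5 t=7 v=2: → [5,10); WM=6; [0,5) fires=4
i=6 t=8 v=8: → [5,10); WM=6
i=7 t=10 v=5: → [10,15); WM=6
i=8 t=11 v=9: → [10,15); WM=10; [5,10) fires=2
i=9 t=12 v=4: → [10,15); WM=10
i=10 t=15 v=7: → [15,20); WM=10
i=11 t=16 v=5: → [15,20); WM=15; [10,15) fires=3
i=12 t=17 v=6: → [15,20); WM=15
i=13 t=19 v=5: → [15,20); WM=15
i=14 t=19 v=8: → [15,20); WM=18
i=15 t=15 v=2: DROP (t<18-1); WM=18
i=16 t=20 v=4: → [20,25); WM=18
i=17 t=22 v=7: → [20,25); WM=21; [15,20) fires=4
i=18 t=23 v=8: → [20,25); WM=21
i=19 t=23 v=8: → [20,25); WM=21
i=20 t=25 v=9: → [25,30); WM=24
i=21 t=26 v=8: → [25,30); WM=24
i=22 t=28 v=8: → [25,30); WM=24
i=23 t=29 v=2: → [25,30); WM=28; [20,25) fires=3

17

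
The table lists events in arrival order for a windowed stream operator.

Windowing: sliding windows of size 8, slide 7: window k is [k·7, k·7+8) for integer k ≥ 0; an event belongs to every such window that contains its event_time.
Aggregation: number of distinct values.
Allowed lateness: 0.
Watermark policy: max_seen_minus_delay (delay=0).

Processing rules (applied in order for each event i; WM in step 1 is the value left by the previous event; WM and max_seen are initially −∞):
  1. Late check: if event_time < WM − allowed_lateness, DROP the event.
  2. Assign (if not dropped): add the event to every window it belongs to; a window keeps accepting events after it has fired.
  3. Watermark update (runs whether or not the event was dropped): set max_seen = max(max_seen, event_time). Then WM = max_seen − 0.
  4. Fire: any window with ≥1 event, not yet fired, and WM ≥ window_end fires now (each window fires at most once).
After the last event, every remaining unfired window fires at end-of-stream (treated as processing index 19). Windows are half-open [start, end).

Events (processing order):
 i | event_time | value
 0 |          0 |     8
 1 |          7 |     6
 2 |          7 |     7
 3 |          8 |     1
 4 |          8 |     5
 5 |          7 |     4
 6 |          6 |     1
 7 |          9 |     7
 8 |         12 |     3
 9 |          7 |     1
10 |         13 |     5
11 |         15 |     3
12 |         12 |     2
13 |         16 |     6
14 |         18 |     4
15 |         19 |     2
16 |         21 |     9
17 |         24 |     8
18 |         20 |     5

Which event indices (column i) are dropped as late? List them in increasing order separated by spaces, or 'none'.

i=0 t=0 v=8: → [0,8); WM=0
i=1 t=7 v=6: → [7,15),[0,8); WM=7
i=2 t=7 v=7: → [7,15),[0,8); WM=7
i=3 t=8 v=1: → [7,15); WM=8; [0,8) fires=3
i=4 t=8 v=5: → [7,15); WM=8
i=5 t=7 v=4: DROP (t<8-0); WM=8
i=6 t=6 v=1: DROP (t<8-0); WM=8
i=7 t=9 v=7: → [7,15); WM=9
i=8 t=12 v=3: → [7,15); WM=12
i=9 t=7 v=1: DROP (t<12-0); WM=12
i=10 t=13 v=5: → [7,15); WM=13
i=11 t=15 v=3: → [14,22); WM=15; [7,15) fires=5
i=12 t=12 v=2: DROP (t<15-0); WM=15
i=13 t=16 v=6: → [14,22); WM=16
i=14 t=18 v=4: → [14,22); WM=18
i=15 t=19 v=2: → [14,22); WM=19
i=16 t=21 v=9: → [21,29),[14,22); WM=21
i=17 t=24 v=8: → [21,29); WM=24; [14,22) fires=5
i=18 t=20 v=5: DROP (t<24-0); WM=24

5 6 9 12 18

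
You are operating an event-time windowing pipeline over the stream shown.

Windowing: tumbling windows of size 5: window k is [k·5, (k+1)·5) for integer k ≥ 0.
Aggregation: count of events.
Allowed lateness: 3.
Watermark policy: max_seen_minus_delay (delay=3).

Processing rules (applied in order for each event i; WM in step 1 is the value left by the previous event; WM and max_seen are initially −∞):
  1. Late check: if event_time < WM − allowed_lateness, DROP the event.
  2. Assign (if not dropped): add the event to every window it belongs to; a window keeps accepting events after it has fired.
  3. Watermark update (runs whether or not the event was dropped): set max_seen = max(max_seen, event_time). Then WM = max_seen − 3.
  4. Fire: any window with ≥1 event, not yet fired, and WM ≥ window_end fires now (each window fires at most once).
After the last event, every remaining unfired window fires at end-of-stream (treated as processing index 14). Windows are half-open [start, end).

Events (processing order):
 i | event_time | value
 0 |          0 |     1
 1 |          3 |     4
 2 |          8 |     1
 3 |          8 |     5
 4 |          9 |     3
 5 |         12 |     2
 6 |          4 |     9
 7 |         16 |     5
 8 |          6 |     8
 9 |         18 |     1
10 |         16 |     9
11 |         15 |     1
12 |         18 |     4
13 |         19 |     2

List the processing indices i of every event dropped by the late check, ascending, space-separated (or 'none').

6 8

i=0 t=0 v=1: → [0,5); WM=-3
i=1 t=3 v=4: → [0,5); WM=0
i=2 t=8 v=1: → [5,10); WM=5; [0,5) fires=2
i=3 t=8 v=5: → [5,10); WM=5
i=4 t=9 v=3: → [5,10); WM=6
i=5 t=12 v=2: → [10,15); WM=9
i=6 t=4 v=9: DROP (t<9-3); WM=9
i=7 t=16 v=5: → [15,20); WM=13; [5,10) fires=3
i=8 t=6 v=8: DROP (t<13-3); WM=13
i=9 t=18 v=1: → [15,20); WM=15; [10,15) fires=1
i=10 t=16 v=9: → [15,20); WM=15
i=11 t=15 v=1: → [15,20); WM=15
i=12 t=18 v=4: → [15,20); WM=15
i=13 t=19 v=2: → [15,20); WM=16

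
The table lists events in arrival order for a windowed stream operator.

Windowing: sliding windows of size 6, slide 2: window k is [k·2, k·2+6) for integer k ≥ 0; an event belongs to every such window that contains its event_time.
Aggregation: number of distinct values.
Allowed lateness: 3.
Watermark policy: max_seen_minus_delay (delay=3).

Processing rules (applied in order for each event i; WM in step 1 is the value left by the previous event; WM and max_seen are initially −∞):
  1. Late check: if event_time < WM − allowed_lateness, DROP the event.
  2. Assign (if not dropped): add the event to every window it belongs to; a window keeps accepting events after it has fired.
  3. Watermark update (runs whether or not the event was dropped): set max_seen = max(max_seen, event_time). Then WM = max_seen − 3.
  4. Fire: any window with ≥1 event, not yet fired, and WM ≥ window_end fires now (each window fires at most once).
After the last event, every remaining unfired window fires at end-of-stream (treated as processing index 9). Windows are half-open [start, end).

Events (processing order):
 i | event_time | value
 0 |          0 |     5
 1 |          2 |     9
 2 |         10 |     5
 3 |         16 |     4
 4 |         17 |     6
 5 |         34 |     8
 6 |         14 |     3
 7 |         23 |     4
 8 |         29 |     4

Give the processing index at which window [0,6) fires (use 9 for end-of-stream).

i=0 t=0 v=5: → [0,6); WM=-3
i=1 t=2 v=9: → [2,8),[0,6); WM=-1
i=2 t=10 v=5: → [10,16),[8,14),[6,12); WM=7; [0,6) fires=2
i=3 t=16 v=4: → [16,22),[14,20),[12,18); WM=13; [2,8) fires=1 [6,12) fires=1
i=4 t=17 v=6: → [16,22),[14,20),[12,18); WM=14; [8,14) fires=1
i=5 t=34 v=8: → [34,40),[32,38),[30,36); WM=31; [10,16) fires=1 [12,18) fires=2 [14,20) fires=2 [16,22) fires=2
i=6 t=14 v=3: DROP (t<31-3); WM=31
i=7 t=23 v=4: DROP (t<31-3); WM=31
i=8 t=29 v=4: → [28,34),[26,32),[24,30); WM=31; [24,30) fires=1

2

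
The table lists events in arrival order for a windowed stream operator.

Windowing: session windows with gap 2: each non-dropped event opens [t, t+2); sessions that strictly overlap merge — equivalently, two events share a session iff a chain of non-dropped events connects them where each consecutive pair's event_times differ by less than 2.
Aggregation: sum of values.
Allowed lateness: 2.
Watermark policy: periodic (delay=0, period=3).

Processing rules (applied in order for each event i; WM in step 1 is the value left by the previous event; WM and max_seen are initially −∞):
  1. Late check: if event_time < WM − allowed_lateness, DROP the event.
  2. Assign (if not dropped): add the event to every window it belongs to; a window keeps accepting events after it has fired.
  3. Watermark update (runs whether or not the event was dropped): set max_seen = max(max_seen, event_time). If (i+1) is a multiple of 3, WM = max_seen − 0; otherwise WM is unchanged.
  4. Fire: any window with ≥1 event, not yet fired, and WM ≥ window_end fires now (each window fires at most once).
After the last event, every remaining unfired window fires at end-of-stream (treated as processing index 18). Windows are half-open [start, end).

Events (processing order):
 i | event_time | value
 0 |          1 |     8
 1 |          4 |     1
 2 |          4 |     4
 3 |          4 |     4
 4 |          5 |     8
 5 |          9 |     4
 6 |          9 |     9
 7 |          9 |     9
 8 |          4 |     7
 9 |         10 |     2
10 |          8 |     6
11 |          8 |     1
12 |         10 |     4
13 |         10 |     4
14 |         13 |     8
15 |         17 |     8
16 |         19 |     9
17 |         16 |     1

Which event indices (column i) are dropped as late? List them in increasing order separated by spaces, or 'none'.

8

i=0 t=1 v=8: → [1,3); WM=−∞
i=1 t=4 v=1: → [4,6); WM=−∞
i=2 t=4 v=4: → [4,6); WM=4
i=3 t=4 v=4: → [4,6); WM=4
i=4 t=5 v=8: → [4,7); WM=4
i=5 t=9 v=4: → [9,11); WM=9
i=6 t=9 v=9: → [9,11); WM=9
i=7 t=9 v=9: → [9,11); WM=9
i=8 t=4 v=7: DROP (t<9-2); WM=9
i=9 t=10 v=2: → [9,12); WM=9
i=10 t=8 v=6: → [8,12); WM=9
i=11 t=8 v=1: → [8,12); WM=10
i=12 t=10 v=4: → [8,12); WM=10
i=13 t=10 v=4: → [8,12); WM=10
i=14 t=13 v=8: → [13,15); WM=13
i=15 t=17 v=8: → [17,19); WM=13
i=16 t=19 v=9: → [19,21); WM=13
i=17 t=16 v=1: → [16,19); WM=19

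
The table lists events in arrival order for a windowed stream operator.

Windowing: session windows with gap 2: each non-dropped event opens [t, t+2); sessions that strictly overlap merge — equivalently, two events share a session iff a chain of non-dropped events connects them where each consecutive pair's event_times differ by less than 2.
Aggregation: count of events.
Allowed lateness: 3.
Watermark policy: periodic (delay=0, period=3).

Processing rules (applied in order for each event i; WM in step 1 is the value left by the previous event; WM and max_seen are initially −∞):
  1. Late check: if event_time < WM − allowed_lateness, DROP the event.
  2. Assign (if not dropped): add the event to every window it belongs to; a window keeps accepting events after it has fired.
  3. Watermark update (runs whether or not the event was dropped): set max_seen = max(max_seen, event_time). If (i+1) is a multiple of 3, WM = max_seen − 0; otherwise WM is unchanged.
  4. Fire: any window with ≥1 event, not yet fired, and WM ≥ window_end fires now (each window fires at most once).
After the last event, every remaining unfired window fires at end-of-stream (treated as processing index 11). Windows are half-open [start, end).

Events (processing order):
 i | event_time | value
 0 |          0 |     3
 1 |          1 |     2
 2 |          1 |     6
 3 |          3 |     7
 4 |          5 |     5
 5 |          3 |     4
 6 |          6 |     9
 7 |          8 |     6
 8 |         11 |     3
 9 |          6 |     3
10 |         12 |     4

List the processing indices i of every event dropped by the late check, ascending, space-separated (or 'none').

i=0 t=0 v=3: → [0,2); WM=−∞
i=1 t=1 v=2: → [0,3); WM=−∞
i=2 t=1 v=6: → [0,3); WM=1
i=3 t=3 v=7: → [3,5); WM=1
i=4 t=5 v=5: → [5,7); WM=1
i=5 t=3 v=4: → [3,5); WM=5
i=6 t=6 v=9: → [5,8); WM=5
i=7 t=8 v=6: → [8,10); WM=5
i=8 t=11 v=3: → [11,13); WM=11
i=9 t=6 v=3: DROP (t<11-3); WM=11
i=10 t=12 v=4: → [11,14); WM=11

9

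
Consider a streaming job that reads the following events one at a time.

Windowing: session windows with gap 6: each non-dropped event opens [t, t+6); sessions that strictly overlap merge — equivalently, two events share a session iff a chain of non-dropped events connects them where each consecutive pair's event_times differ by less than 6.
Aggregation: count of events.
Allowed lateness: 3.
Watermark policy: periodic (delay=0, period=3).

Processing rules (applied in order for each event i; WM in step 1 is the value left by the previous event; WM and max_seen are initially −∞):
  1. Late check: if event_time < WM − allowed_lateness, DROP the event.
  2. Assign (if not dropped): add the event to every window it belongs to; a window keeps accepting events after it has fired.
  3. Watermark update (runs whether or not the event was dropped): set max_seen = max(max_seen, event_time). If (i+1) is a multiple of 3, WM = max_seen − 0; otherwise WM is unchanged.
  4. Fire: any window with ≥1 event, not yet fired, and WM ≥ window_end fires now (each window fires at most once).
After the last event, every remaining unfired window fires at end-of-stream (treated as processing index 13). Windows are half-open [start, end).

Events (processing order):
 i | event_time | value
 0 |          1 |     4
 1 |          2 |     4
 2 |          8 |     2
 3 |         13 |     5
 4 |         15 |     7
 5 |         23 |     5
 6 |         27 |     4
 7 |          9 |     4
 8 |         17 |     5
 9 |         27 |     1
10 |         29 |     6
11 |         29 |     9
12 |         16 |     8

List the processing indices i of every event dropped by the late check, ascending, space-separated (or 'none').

7 8 12

i=0 t=1 v=4: → [1,7); WM=−∞
i=1 t=2 v=4: → [1,8); WM=−∞
i=2 t=8 v=2: → [8,14); WM=8
i=3 t=13 v=5: → [8,19); WM=8
i=4 t=15 v=7: → [8,21); WM=8
i=5 t=23 v=5: → [23,29); WM=23
i=6 t=27 v=4: → [23,33); WM=23
i=7 t=9 v=4: DROP (t<23-3); WM=23
i=8 t=17 v=5: DROP (t<23-3); WM=27
i=9 t=27 v=1: → [23,33); WM=27
i=10 t=29 v=6: → [23,35); WM=27
i=11 t=29 v=9: → [23,35); WM=29
i=12 t=16 v=8: DROP (t<29-3); WM=29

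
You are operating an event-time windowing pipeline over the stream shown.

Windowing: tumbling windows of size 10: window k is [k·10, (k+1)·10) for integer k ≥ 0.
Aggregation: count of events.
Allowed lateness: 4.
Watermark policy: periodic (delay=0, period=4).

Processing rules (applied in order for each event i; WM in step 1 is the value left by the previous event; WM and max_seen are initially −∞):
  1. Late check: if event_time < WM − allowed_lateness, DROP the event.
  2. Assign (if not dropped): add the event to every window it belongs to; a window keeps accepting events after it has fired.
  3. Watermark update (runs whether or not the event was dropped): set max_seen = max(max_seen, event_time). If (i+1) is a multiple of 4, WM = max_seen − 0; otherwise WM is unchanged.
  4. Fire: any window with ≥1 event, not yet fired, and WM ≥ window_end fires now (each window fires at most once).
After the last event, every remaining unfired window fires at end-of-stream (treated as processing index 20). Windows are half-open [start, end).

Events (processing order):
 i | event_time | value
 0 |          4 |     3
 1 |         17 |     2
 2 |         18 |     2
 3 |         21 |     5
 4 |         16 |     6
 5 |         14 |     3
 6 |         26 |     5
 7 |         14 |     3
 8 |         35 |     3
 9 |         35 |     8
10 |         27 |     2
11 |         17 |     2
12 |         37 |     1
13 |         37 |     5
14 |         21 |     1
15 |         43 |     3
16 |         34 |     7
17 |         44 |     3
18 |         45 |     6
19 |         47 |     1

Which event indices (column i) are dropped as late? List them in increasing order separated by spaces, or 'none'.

4 5 7 11 14 16

i=0 t=4 v=3: → [0,10); WM=−∞
i=1 t=17 v=2: → [10,20); WM=−∞
i=2 t=18 v=2: → [10,20); WM=−∞
i=3 t=21 v=5: → [20,30); WM=21; [0,10) fires=1 [10,20) fires=2
i=4 t=16 v=6: DROP (t<21-4); WM=21
i=5 t=14 v=3: DROP (t<21-4); WM=21
i=6 t=26 v=5: → [20,30); WM=21
i=7 t=14 v=3: DROP (t<21-4); WM=26
i=8 t=35 v=3: → [30,40); WM=26
i=9 t=35 v=8: → [30,40); WM=26
i=10 t=27 v=2: → [20,30); WM=26
i=11 t=17 v=2: DROP (t<26-4); WM=35; [20,30) fires=3
i=12 t=37 v=1: → [30,40); WM=35
i=13 t=37 v=5: → [30,40); WM=35
i=14 t=21 v=1: DROP (t<35-4); WM=35
i=15 t=43 v=3: → [40,50); WM=43; [30,40) fires=4
i=16 t=34 v=7: DROP (t<43-4); WM=43
i=17 t=44 v=3: → [40,50); WM=43
i=18 t=45 v=6: → [40,50); WM=43
i=19 t=47 v=1: → [40,50); WM=47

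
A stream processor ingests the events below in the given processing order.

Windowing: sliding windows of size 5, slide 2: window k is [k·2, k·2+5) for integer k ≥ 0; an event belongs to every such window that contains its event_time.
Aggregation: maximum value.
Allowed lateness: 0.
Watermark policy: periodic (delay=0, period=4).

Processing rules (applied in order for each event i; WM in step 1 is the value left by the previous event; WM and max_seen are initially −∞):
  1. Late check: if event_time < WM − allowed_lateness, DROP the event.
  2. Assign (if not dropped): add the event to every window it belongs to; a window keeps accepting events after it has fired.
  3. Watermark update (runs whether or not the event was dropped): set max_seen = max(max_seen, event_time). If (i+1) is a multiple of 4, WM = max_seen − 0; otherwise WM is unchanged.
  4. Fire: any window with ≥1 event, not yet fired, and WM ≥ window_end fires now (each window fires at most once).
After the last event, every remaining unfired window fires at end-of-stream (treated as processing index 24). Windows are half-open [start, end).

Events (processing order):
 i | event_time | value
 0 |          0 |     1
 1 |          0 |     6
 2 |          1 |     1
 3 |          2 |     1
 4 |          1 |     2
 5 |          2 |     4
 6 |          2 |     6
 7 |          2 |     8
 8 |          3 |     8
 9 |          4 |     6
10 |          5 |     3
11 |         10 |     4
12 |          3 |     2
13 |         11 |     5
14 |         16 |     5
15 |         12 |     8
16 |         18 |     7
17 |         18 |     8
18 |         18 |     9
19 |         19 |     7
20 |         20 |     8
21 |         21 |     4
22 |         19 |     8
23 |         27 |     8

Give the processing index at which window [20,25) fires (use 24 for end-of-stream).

23

i=0 t=0 v=1: → [0,5); WM=−∞
i=1 t=0 v=6: → [0,5); WM=−∞
i=2 t=1 v=1: → [0,5); WM=−∞
i=3 t=2 v=1: → [2,7),[0,5); WM=2
i=4 t=1 v=2: DROP (t<2-0); WM=2
i=5 t=2 v=4: → [2,7),[0,5); WM=2
i=6 t=2 v=6: → [2,7),[0,5); WM=2
i=7 t=2 v=8: → [2,7),[0,5); WM=2
i=8 t=3 v=8: → [2,7),[0,5); WM=2
i=9 t=4 v=6: → [4,9),[2,7),[0,5); WM=2
i=10 t=5 v=3: → [4,9),[2,7); WM=2
i=11 t=10 v=4: → [10,15),[8,13),[6,11); WM=10; [0,5) fires=8 [2,7) fires=8 [4,9) fires=6
i=12 t=3 v=2: DROP (t<10-0); WM=10
i=13 t=11 v=5: → [10,15),[8,13); WM=10
i=14 t=16 v=5: → [16,21),[14,19),[12,17); WM=10
i=15 t=12 v=8: → [12,17),[10,15),[8,13); WM=16; [6,11) fires=4 [8,13) fires=8 [10,15) fires=8
i=16 t=18 v=7: → [18,23),[16,21),[14,19); WM=16
i=17 t=18 v=8: → [18,23),[16,21),[14,19); WM=16
i=18 t=18 v=9: → [18,23),[16,21),[14,19); WM=16
i=19 t=19 v=7: → [18,23),[16,21); WM=19; [12,17) fires=8 [14,19) fires=9
i=20 t=20 v=8: → [20,25),[18,23),[16,21); WM=19
i=21 t=21 v=4: → [20,25),[18,23); WM=19
i=22 t=19 v=8: → [18,23),[16,21); WM=19
i=23 t=27 v=8: → [26,31),[24,29); WM=27; [16,21) fires=9 [18,23) fires=9 [20,25) fires=8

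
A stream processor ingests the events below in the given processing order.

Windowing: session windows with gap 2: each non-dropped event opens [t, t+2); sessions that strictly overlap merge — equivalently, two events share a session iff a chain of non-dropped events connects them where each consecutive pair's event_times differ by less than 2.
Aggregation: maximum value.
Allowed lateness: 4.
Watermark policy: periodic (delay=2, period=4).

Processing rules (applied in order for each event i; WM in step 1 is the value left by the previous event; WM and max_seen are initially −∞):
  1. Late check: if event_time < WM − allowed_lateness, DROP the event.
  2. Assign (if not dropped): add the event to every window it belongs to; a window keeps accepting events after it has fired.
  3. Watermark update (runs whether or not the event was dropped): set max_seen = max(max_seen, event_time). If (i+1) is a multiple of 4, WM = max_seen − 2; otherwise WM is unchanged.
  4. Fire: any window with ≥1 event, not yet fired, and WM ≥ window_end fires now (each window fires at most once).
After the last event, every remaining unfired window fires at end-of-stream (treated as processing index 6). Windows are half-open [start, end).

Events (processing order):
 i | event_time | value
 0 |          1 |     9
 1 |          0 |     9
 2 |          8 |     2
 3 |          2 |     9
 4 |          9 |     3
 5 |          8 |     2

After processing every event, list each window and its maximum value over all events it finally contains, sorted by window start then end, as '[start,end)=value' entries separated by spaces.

[0,4)=9 [8,11)=3

i=0 t=1 v=9: → [1,3); WM=−∞
i=1 t=0 v=9: → [0,3); WM=−∞
i=2 t=8 v=2: → [8,10); WM=−∞
i=3 t=2 v=9: → [0,4); WM=6
i=4 t=9 v=3: → [8,11); WM=6
i=5 t=8 v=2: → [8,11); WM=6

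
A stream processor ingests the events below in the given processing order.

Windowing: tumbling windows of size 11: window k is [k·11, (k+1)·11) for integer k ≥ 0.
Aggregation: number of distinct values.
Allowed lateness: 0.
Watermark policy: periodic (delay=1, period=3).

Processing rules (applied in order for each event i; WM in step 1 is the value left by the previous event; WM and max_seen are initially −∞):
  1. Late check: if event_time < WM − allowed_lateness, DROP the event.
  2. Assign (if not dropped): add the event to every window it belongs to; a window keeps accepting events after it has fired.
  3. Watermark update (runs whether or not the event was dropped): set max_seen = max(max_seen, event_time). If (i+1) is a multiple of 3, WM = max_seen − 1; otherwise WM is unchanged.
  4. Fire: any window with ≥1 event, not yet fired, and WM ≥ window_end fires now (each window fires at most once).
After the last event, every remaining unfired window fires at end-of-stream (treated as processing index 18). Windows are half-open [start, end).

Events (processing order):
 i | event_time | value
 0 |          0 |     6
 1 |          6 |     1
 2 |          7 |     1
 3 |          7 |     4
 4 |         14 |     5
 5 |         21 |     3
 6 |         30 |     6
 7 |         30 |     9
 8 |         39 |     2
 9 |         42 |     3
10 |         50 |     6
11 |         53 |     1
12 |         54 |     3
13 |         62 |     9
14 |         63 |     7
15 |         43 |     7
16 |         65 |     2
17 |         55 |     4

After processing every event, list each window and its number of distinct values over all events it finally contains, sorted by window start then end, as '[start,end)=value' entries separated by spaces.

[0,11)=3 [11,22)=2 [22,33)=2 [33,44)=2 [44,55)=3 [55,66)=3

i=0 t=0 v=6: → [0,11); WM=−∞
i=1 t=6 v=1: → [0,11); WM=−∞
i=2 t=7 v=1: → [0,11); WM=6
i=3 t=7 v=4: → [0,11); WM=6
i=4 t=14 v=5: → [11,22); WM=6
i=5 t=21 v=3: → [11,22); WM=20; [0,11) fires=3
i=6 t=30 v=6: → [22,33); WM=20
i=7 t=30 v=9: → [22,33); WM=20
i=8 t=39 v=2: → [33,44); WM=38; [11,22) fires=2 [22,33) fires=2
i=9 t=42 v=3: → [33,44); WM=38
i=10 t=50 v=6: → [44,55); WM=38
i=11 t=53 v=1: → [44,55); WM=52; [33,44) fires=2
i=12 t=54 v=3: → [44,55); WM=52
i=13 t=62 v=9: → [55,66); WM=52
i=14 t=63 v=7: → [55,66); WM=62; [44,55) fires=3
i=15 t=43 v=7: DROP (t<62-0); WM=62
i=16 t=65 v=2: → [55,66); WM=62
i=17 t=55 v=4: DROP (t<62-0); WM=64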